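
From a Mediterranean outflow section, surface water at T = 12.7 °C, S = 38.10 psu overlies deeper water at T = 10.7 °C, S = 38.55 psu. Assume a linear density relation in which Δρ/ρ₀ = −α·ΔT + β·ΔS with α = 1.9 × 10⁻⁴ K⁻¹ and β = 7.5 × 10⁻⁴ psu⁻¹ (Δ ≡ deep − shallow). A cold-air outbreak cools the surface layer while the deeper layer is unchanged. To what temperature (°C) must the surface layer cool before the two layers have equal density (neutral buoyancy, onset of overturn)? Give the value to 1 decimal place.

8.9 °C

Neutral buoyancy requires Δρ = 0, i.e. −α(T_deep − T_surf′) + β(S_deep − S_surf) = 0.
T_surf′ = T_deep − (β/α)·ΔS = 10.7 − (7.5 × 10⁻⁴/1.9 × 10⁻⁴)·(+0.45) = 8.924 °C.
Cooling required: 12.7 − (8.924) = 3.776 °C.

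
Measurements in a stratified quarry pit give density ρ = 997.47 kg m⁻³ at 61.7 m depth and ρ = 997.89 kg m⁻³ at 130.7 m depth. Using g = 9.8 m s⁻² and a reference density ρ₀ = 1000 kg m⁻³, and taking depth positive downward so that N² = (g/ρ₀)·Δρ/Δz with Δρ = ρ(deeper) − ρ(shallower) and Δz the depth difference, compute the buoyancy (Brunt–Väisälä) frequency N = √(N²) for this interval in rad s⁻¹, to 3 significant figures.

Δρ = 997.89 − 997.47 = 0.42 kg m⁻³ over Δz = 130.7 − 61.7 = 69 m.
N² = (9.8/1000) × (0.42/69) = 5.9652 × 10⁻⁵ s⁻².
N = √(5.9652 × 10⁻⁵) = 7.7235 × 10⁻³ rad s⁻¹ ≈ 7.72 × 10⁻³ rad s⁻¹.

7.72 × 10⁻³ rad s⁻¹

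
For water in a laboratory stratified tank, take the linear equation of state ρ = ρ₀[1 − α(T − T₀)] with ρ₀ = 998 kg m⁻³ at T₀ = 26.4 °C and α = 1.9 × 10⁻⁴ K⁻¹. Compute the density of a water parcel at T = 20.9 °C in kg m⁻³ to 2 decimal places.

T − T₀ = -5.5 K.
Bracket = 1 − α·(-5.5) = 1 + (1.045 × 10⁻³) = 1.0010450.
ρ = 998 × 1.0010450 = 999.04 kg m⁻³.

999.04 kg m⁻³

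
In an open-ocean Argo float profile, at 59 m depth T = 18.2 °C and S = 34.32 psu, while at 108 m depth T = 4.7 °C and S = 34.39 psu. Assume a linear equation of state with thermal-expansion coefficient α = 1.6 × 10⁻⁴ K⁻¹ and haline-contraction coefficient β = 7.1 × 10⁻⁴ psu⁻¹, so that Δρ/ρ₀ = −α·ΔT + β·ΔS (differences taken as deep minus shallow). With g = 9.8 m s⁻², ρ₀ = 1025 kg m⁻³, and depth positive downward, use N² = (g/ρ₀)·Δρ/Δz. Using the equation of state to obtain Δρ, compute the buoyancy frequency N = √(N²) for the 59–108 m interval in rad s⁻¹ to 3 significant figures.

0.0210 rad s⁻¹

ΔT = -13.5 K, ΔS = +0.07 psu (deep − shallow).
Δρ/ρ₀ = −αΔT + βΔS = 2.16 × 10⁻³ + 4.97 × 10⁻⁵ = 2.2097 × 10⁻³, so Δρ ≈ 2.265 kg m⁻³.
N² = (g/ρ₀)·Δρ/Δz = g·(Δρ/ρ₀)/Δz = 9.8 × 2.2097 × 10⁻³ / 49 = 4.4194 × 10⁻⁴ s⁻².
N = √(4.4194 × 10⁻⁴) = 0.021022 rad s⁻¹ ≈ 0.0210 rad s⁻¹.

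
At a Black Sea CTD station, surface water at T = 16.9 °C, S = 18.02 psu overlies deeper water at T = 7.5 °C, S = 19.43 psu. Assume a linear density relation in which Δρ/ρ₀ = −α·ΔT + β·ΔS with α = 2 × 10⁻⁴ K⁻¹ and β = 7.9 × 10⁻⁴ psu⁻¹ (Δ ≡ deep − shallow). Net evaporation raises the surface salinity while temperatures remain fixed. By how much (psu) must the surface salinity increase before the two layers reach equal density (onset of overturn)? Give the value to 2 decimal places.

3.79 psu

Neutral buoyancy requires −α(T_deep − T_surf) + β(S_deep − S_surf′) = 0.
S_surf′ = S_deep − (α/β)·ΔT = 19.43 − (2 × 10⁻⁴/7.9 × 10⁻⁴)·(-9.4) = 21.8097 psu.
Increase required: 21.8097 − 18.02 = 3.7897 psu.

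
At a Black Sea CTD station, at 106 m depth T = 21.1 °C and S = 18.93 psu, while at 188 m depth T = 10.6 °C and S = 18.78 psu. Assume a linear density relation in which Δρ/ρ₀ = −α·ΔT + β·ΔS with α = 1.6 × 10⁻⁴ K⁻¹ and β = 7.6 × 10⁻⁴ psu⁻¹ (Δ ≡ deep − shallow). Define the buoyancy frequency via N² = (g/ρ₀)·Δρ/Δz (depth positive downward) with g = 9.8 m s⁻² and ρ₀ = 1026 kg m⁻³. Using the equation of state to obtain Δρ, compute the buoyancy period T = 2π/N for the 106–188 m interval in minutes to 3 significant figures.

7.65 min

ΔT = -10.5 K, ΔS = -0.15 psu (deep − shallow).
Δρ/ρ₀ = −αΔT + βΔS = 1.68 × 10⁻³ − 1.14 × 10⁻⁴ = 1.566 × 10⁻³, so Δρ ≈ 1.607 kg m⁻³.
N² = (g/ρ₀)·Δρ/Δz = g·(Δρ/ρ₀)/Δz = 9.8 × 1.566 × 10⁻³ / 82 = 1.8716 × 10⁻⁴ s⁻².
N = √(1.8716 × 10⁻⁴) = 0.013681 rad s⁻¹ → T = 2π/N = 459.26 s = 7.6543 min ≈ 7.65 min.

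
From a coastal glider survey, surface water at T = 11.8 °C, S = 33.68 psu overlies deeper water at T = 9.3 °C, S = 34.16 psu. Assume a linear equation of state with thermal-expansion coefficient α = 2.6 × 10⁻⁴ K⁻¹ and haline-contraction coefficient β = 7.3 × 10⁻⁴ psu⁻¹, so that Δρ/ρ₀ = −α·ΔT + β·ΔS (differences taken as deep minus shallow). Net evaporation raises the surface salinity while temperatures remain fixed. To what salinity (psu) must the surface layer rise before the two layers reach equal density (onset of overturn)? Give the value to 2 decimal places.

35.05 psu

Neutral buoyancy requires −α(T_deep − T_surf) + β(S_deep − S_surf′) = 0.
S_surf′ = S_deep − (α/β)·ΔT = 34.16 − (2.6 × 10⁻⁴/7.3 × 10⁻⁴)·(-2.5) = 35.0504 psu.
Increase required: 35.0504 − 33.68 = 1.3704 psu.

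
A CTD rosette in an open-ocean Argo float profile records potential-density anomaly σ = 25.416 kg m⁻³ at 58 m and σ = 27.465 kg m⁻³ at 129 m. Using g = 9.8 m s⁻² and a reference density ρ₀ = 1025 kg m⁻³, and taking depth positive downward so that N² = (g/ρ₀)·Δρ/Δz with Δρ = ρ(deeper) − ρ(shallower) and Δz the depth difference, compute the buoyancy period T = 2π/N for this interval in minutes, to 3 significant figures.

Δρ = 1027.465 − 1025.416 = 2.049 kg m⁻³ over Δz = 129 − 58 = 71 m.
N² = (9.8/1025) × (2.049/71) = 2.7592 × 10⁻⁴ s⁻².
N = √(2.7592 × 10⁻⁴) = 0.016611 rad s⁻¹, so T = 2π/N = 378.25 s = 6.3042 min ≈ 6.30 min.

6.30 min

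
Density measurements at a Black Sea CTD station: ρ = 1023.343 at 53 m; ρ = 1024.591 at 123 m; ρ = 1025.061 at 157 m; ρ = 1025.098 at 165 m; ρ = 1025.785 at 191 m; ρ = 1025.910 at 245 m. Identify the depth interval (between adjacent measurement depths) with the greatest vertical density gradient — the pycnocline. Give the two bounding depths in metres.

165–191 m

Compute the density gradient over each adjacent pair:
  53–123 m: Δρ/Δz = 1.248/70 = 0.018 kg m⁻⁴
  123–157 m: Δρ/Δz = 0.470/34 = 0.014 kg m⁻⁴
  157–165 m: Δρ/Δz = 0.037/8 = 4.6 × 10⁻³ kg m⁻⁴
  165–191 m: Δρ/Δz = 0.687/26 = 0.026 kg m⁻⁴
  191–245 m: Δρ/Δz = 0.125/54 = 2.3 × 10⁻³ kg m⁻⁴
The largest gradient is in the 165–191 m interval — the pycnocline.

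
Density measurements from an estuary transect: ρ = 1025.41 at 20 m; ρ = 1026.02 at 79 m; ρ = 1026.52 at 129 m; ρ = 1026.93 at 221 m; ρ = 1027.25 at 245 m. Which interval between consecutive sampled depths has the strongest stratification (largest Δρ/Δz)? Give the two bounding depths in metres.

Compute the density gradient over each adjacent pair:
  20–79 m: Δρ/Δz = 0.61/59 = 0.010 kg m⁻⁴
  79–129 m: Δρ/Δz = 0.50/50 = 0.010 kg m⁻⁴
  129–221 m: Δρ/Δz = 0.41/92 = 4.5 × 10⁻³ kg m⁻⁴
  221–245 m: Δρ/Δz = 0.32/24 = 0.013 kg m⁻⁴
The largest gradient is in the 221–245 m interval — the pycnocline.

221–245 m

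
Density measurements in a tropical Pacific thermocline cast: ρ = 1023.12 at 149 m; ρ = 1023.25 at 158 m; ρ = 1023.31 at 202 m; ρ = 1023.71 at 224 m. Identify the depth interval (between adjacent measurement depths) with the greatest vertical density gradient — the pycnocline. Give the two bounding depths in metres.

Compute the density gradient over each adjacent pair:
  149–158 m: Δρ/Δz = 0.13/9 = 0.014 kg m⁻⁴
  158–202 m: Δρ/Δz = 0.06/44 = 1.4 × 10⁻³ kg m⁻⁴
  202–224 m: Δρ/Δz = 0.40/22 = 0.018 kg m⁻⁴
The largest gradient is in the 202–224 m interval — the pycnocline.

202–224 m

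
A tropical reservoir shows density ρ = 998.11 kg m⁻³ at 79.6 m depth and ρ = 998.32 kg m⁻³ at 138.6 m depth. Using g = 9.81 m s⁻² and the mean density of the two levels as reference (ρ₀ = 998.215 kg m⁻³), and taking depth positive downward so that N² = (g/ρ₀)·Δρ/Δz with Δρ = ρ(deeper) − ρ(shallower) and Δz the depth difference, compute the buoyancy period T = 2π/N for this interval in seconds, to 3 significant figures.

Δρ = 998.32 − 998.11 = 0.21 kg m⁻³ over Δz = 138.6 − 79.6 = 59 m.
N² = (9.81/998.215) × (0.21/59) = 3.4979 × 10⁻⁵ s⁻².
N = √(3.4979 × 10⁻⁵) = 5.9143 × 10⁻³ rad s⁻¹, so T = 2π/N = 1.0624 × 10³ s ≈ 1.06 × 10³ s.

1.06 × 10³ s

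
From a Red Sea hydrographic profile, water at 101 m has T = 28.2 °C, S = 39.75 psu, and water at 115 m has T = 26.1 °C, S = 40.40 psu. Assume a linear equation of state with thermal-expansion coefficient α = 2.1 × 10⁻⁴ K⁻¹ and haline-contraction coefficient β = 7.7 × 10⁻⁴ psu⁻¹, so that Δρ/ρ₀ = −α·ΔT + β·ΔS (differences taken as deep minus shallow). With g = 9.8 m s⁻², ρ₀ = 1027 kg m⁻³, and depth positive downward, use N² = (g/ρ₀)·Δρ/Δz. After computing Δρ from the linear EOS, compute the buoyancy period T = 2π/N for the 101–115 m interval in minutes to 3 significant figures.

4.08 min

ΔT = -2.1 K, ΔS = +0.65 psu (deep − shallow).
Δρ/ρ₀ = −αΔT + βΔS = 4.41 × 10⁻⁴ + 5.005 × 10⁻⁴ = 9.415 × 10⁻⁴, so Δρ ≈ 0.9669 kg m⁻³.
N² = (g/ρ₀)·Δρ/Δz = g·(Δρ/ρ₀)/Δz = 9.8 × 9.415 × 10⁻⁴ / 14 = 6.5905 × 10⁻⁴ s⁻².
N = √(6.5905 × 10⁻⁴) = 0.025672 rad s⁻¹ → T = 2π/N = 244.75 s = 4.0792 min ≈ 4.08 min.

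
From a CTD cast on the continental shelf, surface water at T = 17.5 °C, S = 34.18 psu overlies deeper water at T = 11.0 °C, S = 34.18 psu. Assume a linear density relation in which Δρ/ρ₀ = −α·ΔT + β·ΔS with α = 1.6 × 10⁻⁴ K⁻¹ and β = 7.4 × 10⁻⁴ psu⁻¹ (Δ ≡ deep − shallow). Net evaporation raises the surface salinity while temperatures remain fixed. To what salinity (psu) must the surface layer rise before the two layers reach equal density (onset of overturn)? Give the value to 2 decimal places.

Neutral buoyancy requires −α(T_deep − T_surf) + β(S_deep − S_surf′) = 0.
S_surf′ = S_deep − (α/β)·ΔT = 34.18 − (1.6 × 10⁻⁴/7.4 × 10⁻⁴)·(-6.5) = 35.5854 psu.
Increase required: 35.5854 − 34.18 = 1.4054 psu.

35.59 psu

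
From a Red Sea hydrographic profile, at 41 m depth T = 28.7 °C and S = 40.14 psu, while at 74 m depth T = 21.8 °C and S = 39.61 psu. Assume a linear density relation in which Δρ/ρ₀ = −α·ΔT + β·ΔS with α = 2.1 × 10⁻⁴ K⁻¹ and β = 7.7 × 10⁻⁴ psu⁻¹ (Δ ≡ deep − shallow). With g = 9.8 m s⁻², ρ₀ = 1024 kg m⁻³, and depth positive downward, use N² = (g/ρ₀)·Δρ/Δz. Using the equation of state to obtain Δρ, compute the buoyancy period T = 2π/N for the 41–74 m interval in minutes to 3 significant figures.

5.96 min

ΔT = -6.9 K, ΔS = -0.53 psu (deep − shallow).
Δρ/ρ₀ = −αΔT + βΔS = 1.449 × 10⁻³ − 4.081 × 10⁻⁴ = 1.0409 × 10⁻³, so Δρ ≈ 1.066 kg m⁻³.
N² = (g/ρ₀)·Δρ/Δz = g·(Δρ/ρ₀)/Δz = 9.8 × 1.0409 × 10⁻³ / 33 = 3.0912 × 10⁻⁴ s⁻².
N = √(3.0912 × 10⁻⁴) = 0.017582 rad s⁻¹ → T = 2π/N = 357.36 s = 5.9560 min ≈ 5.96 min.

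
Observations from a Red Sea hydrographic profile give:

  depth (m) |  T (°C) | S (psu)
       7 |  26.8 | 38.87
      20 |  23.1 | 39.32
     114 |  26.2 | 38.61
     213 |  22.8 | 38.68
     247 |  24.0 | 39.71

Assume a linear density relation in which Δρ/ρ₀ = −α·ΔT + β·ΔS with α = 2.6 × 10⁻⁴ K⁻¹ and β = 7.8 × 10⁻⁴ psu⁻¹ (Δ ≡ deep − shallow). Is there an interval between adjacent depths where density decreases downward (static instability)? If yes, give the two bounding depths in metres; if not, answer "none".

Evaluate Δρ/ρ₀ = −αΔT + βΔS across each adjacent pair:
  7–20 m: −αΔT+βΔS = −(2.6 × 10⁻⁴)(-3.7)+(7.8 × 10⁻⁴)(+0.45) = 1.3 × 10⁻³ → stable
  20–114 m: −αΔT+βΔS = −(2.6 × 10⁻⁴)(+3.1)+(7.8 × 10⁻⁴)(-0.71) = -1.4 × 10⁻³ → UNSTABLE
  114–213 m: −αΔT+βΔS = −(2.6 × 10⁻⁴)(-3.4)+(7.8 × 10⁻⁴)(+0.07) = 9.4 × 10⁻⁴ → stable
  213–247 m: −αΔT+βΔS = −(2.6 × 10⁻⁴)(+1.2)+(7.8 × 10⁻⁴)(+1.03) = 4.9 × 10⁻⁴ → stable
The 20–114 m interval has Δρ < 0: lighter water underlies denser water.

20–114 m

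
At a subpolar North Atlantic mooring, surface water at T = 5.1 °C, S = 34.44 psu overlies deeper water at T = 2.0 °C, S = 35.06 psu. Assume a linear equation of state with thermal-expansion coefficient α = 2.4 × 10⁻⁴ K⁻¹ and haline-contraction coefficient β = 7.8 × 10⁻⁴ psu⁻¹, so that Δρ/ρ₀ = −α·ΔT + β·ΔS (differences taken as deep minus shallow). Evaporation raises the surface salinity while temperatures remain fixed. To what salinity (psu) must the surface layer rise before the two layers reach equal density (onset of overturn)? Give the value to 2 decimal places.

Neutral buoyancy requires −α(T_deep − T_surf) + β(S_deep − S_surf′) = 0.
S_surf′ = S_deep − (α/β)·ΔT = 35.06 − (2.4 × 10⁻⁴/7.8 × 10⁻⁴)·(-3.1) = 36.0138 psu.
Increase required: 36.0138 − 34.44 = 1.5738 psu.

36.01 psu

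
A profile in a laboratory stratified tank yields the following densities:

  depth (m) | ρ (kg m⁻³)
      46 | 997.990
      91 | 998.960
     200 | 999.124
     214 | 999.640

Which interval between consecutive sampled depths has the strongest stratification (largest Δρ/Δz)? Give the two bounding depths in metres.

Compute the density gradient over each adjacent pair:
  46–91 m: Δρ/Δz = 0.970/45 = 0.022 kg m⁻⁴
  91–200 m: Δρ/Δz = 0.164/109 = 1.5 × 10⁻³ kg m⁻⁴
  200–214 m: Δρ/Δz = 0.516/14 = 0.037 kg m⁻⁴
The largest gradient is in the 200–214 m interval — the pycnocline.

200–214 m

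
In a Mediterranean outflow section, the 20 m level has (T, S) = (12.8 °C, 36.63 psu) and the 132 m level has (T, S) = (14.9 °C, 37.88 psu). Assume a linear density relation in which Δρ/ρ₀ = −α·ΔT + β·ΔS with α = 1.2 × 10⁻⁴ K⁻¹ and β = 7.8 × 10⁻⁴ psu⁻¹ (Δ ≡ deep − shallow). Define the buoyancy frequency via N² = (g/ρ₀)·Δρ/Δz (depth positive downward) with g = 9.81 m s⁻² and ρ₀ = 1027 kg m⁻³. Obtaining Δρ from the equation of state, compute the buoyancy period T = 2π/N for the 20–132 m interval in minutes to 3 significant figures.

ΔT = +2.1 K, ΔS = +1.25 psu (deep − shallow).
Δρ/ρ₀ = −αΔT + βΔS = -2.52 × 10⁻⁴ + 9.75 × 10⁻⁴ = 7.23 × 10⁻⁴, so Δρ ≈ 0.7425 kg m⁻³.
N² = (g/ρ₀)·Δρ/Δz = g·(Δρ/ρ₀)/Δz = 9.81 × 7.23 × 10⁻⁴ / 112 = 6.3327 × 10⁻⁵ s⁻².
N = √(6.3327 × 10⁻⁵) = 7.9578 × 10⁻³ rad s⁻¹ → T = 2π/N = 789.56 s = 13.159 min ≈ 13.2 min.

13.2 min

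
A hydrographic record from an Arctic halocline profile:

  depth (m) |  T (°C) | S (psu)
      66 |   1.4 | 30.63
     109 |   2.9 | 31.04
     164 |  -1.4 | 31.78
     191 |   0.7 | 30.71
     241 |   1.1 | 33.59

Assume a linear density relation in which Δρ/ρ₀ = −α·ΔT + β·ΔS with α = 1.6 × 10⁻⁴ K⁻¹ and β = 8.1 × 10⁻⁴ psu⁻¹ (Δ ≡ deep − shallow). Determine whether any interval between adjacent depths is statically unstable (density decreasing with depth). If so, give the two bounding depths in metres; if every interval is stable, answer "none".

164–191 m

Evaluate Δρ/ρ₀ = −αΔT + βΔS across each adjacent pair:
  66–109 m: −αΔT+βΔS = −(1.6 × 10⁻⁴)(+1.5)+(8.1 × 10⁻⁴)(+0.41) = 9.2 × 10⁻⁵ → stable
  109–164 m: −αΔT+βΔS = −(1.6 × 10⁻⁴)(-4.3)+(8.1 × 10⁻⁴)(+0.74) = 1.3 × 10⁻³ → stable
  164–191 m: −αΔT+βΔS = −(1.6 × 10⁻⁴)(+2.1)+(8.1 × 10⁻⁴)(-1.07) = -1.2 × 10⁻³ → UNSTABLE
  191–241 m: −αΔT+βΔS = −(1.6 × 10⁻⁴)(+0.4)+(8.1 × 10⁻⁴)(+2.88) = 2.3 × 10⁻³ → stable
The 164–191 m interval has Δρ < 0: lighter water underlies denser water.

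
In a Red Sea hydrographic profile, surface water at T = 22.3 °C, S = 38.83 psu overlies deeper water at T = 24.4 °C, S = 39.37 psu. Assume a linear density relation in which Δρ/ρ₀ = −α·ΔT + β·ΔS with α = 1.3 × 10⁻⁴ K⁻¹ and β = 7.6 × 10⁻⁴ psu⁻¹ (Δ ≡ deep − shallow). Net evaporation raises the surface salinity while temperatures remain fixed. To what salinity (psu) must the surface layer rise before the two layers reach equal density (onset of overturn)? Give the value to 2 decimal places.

39.01 psu

Neutral buoyancy requires −α(T_deep − T_surf) + β(S_deep − S_surf′) = 0.
S_surf′ = S_deep − (α/β)·ΔT = 39.37 − (1.3 × 10⁻⁴/7.6 × 10⁻⁴)·(+2.1) = 39.0108 psu.
Increase required: 39.0108 − 38.83 = 0.1808 psu.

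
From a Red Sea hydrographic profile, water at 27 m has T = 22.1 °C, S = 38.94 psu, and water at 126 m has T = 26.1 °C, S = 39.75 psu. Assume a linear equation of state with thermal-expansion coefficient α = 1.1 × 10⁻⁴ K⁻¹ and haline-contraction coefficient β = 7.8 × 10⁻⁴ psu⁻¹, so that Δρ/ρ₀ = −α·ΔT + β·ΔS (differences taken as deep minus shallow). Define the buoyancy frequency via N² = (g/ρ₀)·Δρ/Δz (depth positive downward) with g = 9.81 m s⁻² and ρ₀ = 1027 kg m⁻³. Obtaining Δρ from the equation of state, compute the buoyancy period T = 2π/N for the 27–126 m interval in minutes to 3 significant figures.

ΔT = +4.0 K, ΔS = +0.81 psu (deep − shallow).
Δρ/ρ₀ = −αΔT + βΔS = -4.40 × 10⁻⁴ + 6.318 × 10⁻⁴ = 1.918 × 10⁻⁴, so Δρ ≈ 0.1970 kg m⁻³.
N² = (g/ρ₀)·Δρ/Δz = g·(Δρ/ρ₀)/Δz = 9.81 × 1.918 × 10⁻⁴ / 99 = 1.9006 × 10⁻⁵ s⁻².
N = √(1.9006 × 10⁻⁵) = 4.3596 × 10⁻³ rad s⁻¹ → T = 2π/N = 1.4412 × 10³ s = 24.020 min ≈ 24.0 min.

24.0 min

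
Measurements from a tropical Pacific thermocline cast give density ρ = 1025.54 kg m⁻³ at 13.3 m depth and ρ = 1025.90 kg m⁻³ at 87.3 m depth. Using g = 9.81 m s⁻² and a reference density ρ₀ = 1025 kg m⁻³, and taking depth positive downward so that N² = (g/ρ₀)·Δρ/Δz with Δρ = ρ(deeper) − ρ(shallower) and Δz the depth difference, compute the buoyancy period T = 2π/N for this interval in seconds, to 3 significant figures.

Δρ = 1025.90 − 1025.54 = 0.36 kg m⁻³ over Δz = 87.3 − 13.3 = 74 m.
N² = (9.81/1025) × (0.36/74) = 4.6560 × 10⁻⁵ s⁻².
N = √(4.6560 × 10⁻⁵) = 6.8235 × 10⁻³ rad s⁻¹, so T = 2π/N = 920.82 s ≈ 921 s.
N² > 0, so the interval is statically stable.

921 s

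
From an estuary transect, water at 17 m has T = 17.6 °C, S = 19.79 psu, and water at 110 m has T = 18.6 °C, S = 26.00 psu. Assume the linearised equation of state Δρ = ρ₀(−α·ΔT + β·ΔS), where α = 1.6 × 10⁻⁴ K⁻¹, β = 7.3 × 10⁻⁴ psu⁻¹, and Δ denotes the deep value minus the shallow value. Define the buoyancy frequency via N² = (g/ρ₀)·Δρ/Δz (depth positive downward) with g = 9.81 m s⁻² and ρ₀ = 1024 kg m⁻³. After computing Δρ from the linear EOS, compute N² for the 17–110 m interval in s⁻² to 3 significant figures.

ΔT = +1.0 K, ΔS = +6.21 psu (deep − shallow).
Δρ/ρ₀ = −αΔT + βΔS = -1.60 × 10⁻⁴ + 4.5333 × 10⁻³ = 4.3733 × 10⁻³, so Δρ ≈ 4.478 kg m⁻³.
N² = (g/ρ₀)·Δρ/Δz = g·(Δρ/ρ₀)/Δz = 9.81 × 4.3733 × 10⁻³ / 93 = 4.6131 × 10⁻⁴ s⁻² ≈ 4.61 × 10⁻⁴ s⁻².

4.61 × 10⁻⁴ s⁻²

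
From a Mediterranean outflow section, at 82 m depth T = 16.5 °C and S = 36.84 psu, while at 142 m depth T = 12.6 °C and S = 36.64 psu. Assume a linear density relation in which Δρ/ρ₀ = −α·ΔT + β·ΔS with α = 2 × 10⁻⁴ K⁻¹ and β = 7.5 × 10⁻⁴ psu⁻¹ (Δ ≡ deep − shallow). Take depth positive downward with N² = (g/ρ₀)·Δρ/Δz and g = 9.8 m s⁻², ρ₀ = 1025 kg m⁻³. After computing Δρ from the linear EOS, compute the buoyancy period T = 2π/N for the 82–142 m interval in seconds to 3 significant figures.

ΔT = -3.9 K, ΔS = -0.20 psu (deep − shallow).
Δρ/ρ₀ = −αΔT + βΔS = 7.80 × 10⁻⁴ − 1.50 × 10⁻⁴ = 6.30 × 10⁻⁴, so Δρ ≈ 0.6457 kg m⁻³.
N² = (g/ρ₀)·Δρ/Δz = g·(Δρ/ρ₀)/Δz = 9.8 × 6.30 × 10⁻⁴ / 60 = 1.0290 × 10⁻⁴ s⁻².
N = √(1.0290 × 10⁻⁴) = 0.010144 rad s⁻¹ → T = 2π/N = 619.40 s ≈ 619 s.

619 s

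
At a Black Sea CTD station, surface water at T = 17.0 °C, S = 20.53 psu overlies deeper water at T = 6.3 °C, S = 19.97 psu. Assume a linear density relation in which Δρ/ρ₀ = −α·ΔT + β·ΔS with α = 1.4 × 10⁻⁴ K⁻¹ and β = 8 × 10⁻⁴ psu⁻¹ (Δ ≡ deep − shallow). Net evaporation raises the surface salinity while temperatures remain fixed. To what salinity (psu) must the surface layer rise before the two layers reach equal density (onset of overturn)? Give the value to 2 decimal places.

Neutral buoyancy requires −α(T_deep − T_surf) + β(S_deep − S_surf′) = 0.
S_surf′ = S_deep − (α/β)·ΔT = 19.97 − (1.4 × 10⁻⁴/8 × 10⁻⁴)·(-10.7) = 21.8425 psu.
Increase required: 21.8425 − 20.53 = 1.3125 psu.

21.84 psu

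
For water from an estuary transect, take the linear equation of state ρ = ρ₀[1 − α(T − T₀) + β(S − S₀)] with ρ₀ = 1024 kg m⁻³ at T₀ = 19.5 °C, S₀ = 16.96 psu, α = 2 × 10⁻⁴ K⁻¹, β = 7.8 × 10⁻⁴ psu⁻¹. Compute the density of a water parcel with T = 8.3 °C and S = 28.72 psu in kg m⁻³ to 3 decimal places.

1035.687 kg m⁻³

T − T₀ = -11.2 K, S − S₀ = +11.76 psu.
Bracket = 1 − α·(-11.2) + β·(+11.76) = 1 + (0.0114128) = 1.0114128.
ρ = 1024 × 1.0114128 = 1035.687 kg m⁻³.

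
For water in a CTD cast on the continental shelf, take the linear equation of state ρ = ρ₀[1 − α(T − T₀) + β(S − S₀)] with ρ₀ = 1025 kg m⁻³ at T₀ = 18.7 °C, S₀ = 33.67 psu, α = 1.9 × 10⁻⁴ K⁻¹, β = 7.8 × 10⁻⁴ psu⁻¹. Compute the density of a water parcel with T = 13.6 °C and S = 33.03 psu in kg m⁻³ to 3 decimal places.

T − T₀ = -5.1 K, S − S₀ = -0.64 psu.
Bracket = 1 − α·(-5.1) + β·(-0.64) = 1 + (4.698 × 10⁻⁴) = 1.0004698.
ρ = 1025 × 1.0004698 = 1025.482 kg m⁻³.

1025.482 kg m⁻³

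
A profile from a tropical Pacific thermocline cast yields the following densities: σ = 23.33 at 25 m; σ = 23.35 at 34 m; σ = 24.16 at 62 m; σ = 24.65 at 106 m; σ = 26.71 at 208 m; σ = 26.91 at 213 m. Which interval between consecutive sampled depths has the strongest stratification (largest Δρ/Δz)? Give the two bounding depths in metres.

Compute the density gradient over each adjacent pair:
  25–34 m: Δρ/Δz = 0.02/9 = 2.2 × 10⁻³ kg m⁻⁴
  34–62 m: Δρ/Δz = 0.81/28 = 0.029 kg m⁻⁴
  62–106 m: Δρ/Δz = 0.49/44 = 0.011 kg m⁻⁴
  106–208 m: Δρ/Δz = 2.06/102 = 0.020 kg m⁻⁴
  208–213 m: Δρ/Δz = 0.20/5 = 0.040 kg m⁻⁴
The largest gradient is in the 208–213 m interval — the pycnocline.

208–213 m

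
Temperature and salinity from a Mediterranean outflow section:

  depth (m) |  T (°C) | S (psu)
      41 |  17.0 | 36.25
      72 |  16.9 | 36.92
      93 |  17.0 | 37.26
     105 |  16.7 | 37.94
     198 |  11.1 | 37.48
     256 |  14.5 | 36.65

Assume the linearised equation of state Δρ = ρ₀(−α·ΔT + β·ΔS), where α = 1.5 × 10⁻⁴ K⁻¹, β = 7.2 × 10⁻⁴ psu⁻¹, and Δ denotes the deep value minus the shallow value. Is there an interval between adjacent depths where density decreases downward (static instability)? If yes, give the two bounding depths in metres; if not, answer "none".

Evaluate Δρ/ρ₀ = −αΔT + βΔS across each adjacent pair:
  41–72 m: −αΔT+βΔS = −(1.5 × 10⁻⁴)(-0.1)+(7.2 × 10⁻⁴)(+0.67) = 5.0 × 10⁻⁴ → stable
  72–93 m: −αΔT+βΔS = −(1.5 × 10⁻⁴)(+0.1)+(7.2 × 10⁻⁴)(+0.34) = 2.3 × 10⁻⁴ → stable
  93–105 m: −αΔT+βΔS = −(1.5 × 10⁻⁴)(-0.3)+(7.2 × 10⁻⁴)(+0.68) = 5.3 × 10⁻⁴ → stable
  105–198 m: −αΔT+βΔS = −(1.5 × 10⁻⁴)(-5.6)+(7.2 × 10⁻⁴)(-0.46) = 5.1 × 10⁻⁴ → stable
  198–256 m: −αΔT+βΔS = −(1.5 × 10⁻⁴)(+3.4)+(7.2 × 10⁻⁴)(-0.83) = -1.1 × 10⁻³ → UNSTABLE
The 198–256 m interval has Δρ < 0: lighter water underlies denser water.

198–256 m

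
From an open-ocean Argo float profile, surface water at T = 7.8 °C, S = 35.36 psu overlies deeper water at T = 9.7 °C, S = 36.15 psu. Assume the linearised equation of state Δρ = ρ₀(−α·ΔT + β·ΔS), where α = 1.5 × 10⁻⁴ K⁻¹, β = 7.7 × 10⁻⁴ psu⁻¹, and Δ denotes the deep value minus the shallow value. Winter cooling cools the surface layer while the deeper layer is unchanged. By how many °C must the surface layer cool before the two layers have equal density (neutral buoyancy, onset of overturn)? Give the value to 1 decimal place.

Neutral buoyancy requires Δρ = 0, i.e. −α(T_deep − T_surf′) + β(S_deep − S_surf) = 0.
T_surf′ = T_deep − (β/α)·ΔS = 9.7 − (7.7 × 10⁻⁴/1.5 × 10⁻⁴)·(+0.79) = 5.645 °C.
Cooling required: 7.8 − (5.645) = 2.155 °C.

2.2 °C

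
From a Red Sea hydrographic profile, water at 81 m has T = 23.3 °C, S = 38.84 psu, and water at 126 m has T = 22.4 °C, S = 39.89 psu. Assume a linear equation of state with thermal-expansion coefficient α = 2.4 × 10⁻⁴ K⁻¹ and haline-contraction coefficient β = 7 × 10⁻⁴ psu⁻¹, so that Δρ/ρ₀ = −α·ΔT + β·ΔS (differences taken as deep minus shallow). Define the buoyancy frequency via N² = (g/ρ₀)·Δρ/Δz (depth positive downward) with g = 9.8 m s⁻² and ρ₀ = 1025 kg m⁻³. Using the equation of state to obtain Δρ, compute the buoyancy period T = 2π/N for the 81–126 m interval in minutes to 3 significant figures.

ΔT = -0.9 K, ΔS = +1.05 psu (deep − shallow).
Δρ/ρ₀ = −αΔT + βΔS = 2.16 × 10⁻⁴ + 7.35 × 10⁻⁴ = 9.51 × 10⁻⁴, so Δρ ≈ 0.9748 kg m⁻³.
N² = (g/ρ₀)·Δρ/Δz = g·(Δρ/ρ₀)/Δz = 9.8 × 9.51 × 10⁻⁴ / 45 = 2.0711 × 10⁻⁴ s⁻².
N = √(2.0711 × 10⁻⁴) = 0.014391 rad s⁻¹ → T = 2π/N = 436.61 s = 7.2768 min ≈ 7.28 min.

7.28 min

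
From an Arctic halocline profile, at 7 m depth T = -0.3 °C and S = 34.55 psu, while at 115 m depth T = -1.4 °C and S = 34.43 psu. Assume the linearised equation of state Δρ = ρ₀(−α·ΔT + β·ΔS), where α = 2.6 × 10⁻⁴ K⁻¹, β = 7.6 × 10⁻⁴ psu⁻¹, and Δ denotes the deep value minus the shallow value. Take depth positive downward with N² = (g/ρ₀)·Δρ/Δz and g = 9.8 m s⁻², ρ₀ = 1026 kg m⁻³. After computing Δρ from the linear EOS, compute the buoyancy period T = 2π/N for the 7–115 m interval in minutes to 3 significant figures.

24.9 min

ΔT = -1.1 K, ΔS = -0.12 psu (deep − shallow).
Δρ/ρ₀ = −αΔT + βΔS = 2.86 × 10⁻⁴ − 9.12 × 10⁻⁵ = 1.948 × 10⁻⁴, so Δρ ≈ 0.1999 kg m⁻³.
N² = (g/ρ₀)·Δρ/Δz = g·(Δρ/ρ₀)/Δz = 9.8 × 1.948 × 10⁻⁴ / 108 = 1.7676 × 10⁻⁵ s⁻².
N = √(1.7676 × 10⁻⁵) = 4.2043 × 10⁻³ rad s⁻¹ → T = 2π/N = 1.4945 × 10³ s = 24.908 min ≈ 24.9 min.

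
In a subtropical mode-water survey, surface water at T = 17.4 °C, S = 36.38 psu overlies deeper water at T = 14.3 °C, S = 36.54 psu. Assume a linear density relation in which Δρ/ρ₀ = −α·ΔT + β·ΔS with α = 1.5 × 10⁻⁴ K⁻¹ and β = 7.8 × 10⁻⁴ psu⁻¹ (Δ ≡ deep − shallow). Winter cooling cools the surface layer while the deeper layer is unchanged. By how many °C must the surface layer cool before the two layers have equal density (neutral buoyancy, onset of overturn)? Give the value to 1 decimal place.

Neutral buoyancy requires Δρ = 0, i.e. −α(T_deep − T_surf′) + β(S_deep − S_surf) = 0.
T_surf′ = T_deep − (β/α)·ΔS = 14.3 − (7.8 × 10⁻⁴/1.5 × 10⁻⁴)·(+0.16) = 13.468 °C.
Cooling required: 17.4 − (13.468) = 3.932 °C.

3.9 °C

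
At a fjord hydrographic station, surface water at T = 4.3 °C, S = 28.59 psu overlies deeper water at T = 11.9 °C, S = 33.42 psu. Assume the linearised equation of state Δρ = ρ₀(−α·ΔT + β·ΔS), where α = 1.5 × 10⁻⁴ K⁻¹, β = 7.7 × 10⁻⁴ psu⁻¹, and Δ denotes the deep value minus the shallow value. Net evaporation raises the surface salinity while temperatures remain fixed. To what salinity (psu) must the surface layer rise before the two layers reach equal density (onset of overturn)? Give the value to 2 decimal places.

Neutral buoyancy requires −α(T_deep − T_surf) + β(S_deep − S_surf′) = 0.
S_surf′ = S_deep − (α/β)·ΔT = 33.42 − (1.5 × 10⁻⁴/7.7 × 10⁻⁴)·(+7.6) = 31.9395 psu.
Increase required: 31.9395 − 28.59 = 3.3495 psu.

31.94 psu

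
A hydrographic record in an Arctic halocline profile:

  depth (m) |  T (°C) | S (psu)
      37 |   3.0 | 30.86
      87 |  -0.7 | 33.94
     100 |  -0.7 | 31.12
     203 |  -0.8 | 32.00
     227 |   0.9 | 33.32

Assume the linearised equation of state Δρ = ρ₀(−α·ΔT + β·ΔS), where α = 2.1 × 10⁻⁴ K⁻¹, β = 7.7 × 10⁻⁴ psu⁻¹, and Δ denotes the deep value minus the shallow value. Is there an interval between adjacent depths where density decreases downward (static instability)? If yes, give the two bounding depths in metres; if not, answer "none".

Evaluate Δρ/ρ₀ = −αΔT + βΔS across each adjacent pair:
  37–87 m: −αΔT+βΔS = −(2.1 × 10⁻⁴)(-3.7)+(7.7 × 10⁻⁴)(+3.08) = 3.1 × 10⁻³ → stable
  87–100 m: −αΔT+βΔS = −(2.1 × 10⁻⁴)(+0.0)+(7.7 × 10⁻⁴)(-2.82) = -2.2 × 10⁻³ → UNSTABLE
  100–203 m: −αΔT+βΔS = −(2.1 × 10⁻⁴)(-0.1)+(7.7 × 10⁻⁴)(+0.88) = 7.0 × 10⁻⁴ → stable
  203–227 m: −αΔT+βΔS = −(2.1 × 10⁻⁴)(+1.7)+(7.7 × 10⁻⁴)(+1.32) = 6.6 × 10⁻⁴ → stable
The 87–100 m interval has Δρ < 0: lighter water underlies denser water.

87–100 m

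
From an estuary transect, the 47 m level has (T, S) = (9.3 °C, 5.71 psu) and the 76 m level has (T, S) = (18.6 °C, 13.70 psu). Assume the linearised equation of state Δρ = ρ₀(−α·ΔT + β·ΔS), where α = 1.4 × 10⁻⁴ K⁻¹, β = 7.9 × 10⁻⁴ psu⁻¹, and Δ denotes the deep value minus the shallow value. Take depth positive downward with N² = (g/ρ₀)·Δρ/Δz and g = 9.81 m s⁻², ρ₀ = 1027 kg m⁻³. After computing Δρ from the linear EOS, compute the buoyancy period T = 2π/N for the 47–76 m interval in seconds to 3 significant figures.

153 s

ΔT = +9.3 K, ΔS = +7.99 psu (deep − shallow).
Δρ/ρ₀ = −αΔT + βΔS = -1.302 × 10⁻³ + 6.3121 × 10⁻³ = 5.0101 × 10⁻³, so Δρ ≈ 5.145 kg m⁻³.
N² = (g/ρ₀)·Δρ/Δz = g·(Δρ/ρ₀)/Δz = 9.81 × 5.0101 × 10⁻³ / 29 = 1.6948 × 10⁻³ s⁻².
N = √(1.6948 × 10⁻³) = 0.041168 rad s⁻¹ → T = 2π/N = 152.62 s ≈ 153 s.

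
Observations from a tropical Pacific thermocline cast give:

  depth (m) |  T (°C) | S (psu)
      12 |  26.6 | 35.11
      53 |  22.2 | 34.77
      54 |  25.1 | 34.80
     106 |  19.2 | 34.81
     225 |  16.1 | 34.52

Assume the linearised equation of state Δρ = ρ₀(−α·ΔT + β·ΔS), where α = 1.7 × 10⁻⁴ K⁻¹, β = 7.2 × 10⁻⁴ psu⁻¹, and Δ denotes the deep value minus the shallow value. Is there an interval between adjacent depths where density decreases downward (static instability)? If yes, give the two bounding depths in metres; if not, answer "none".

53–54 m

Evaluate Δρ/ρ₀ = −αΔT + βΔS across each adjacent pair:
  12–53 m: −αΔT+βΔS = −(1.7 × 10⁻⁴)(-4.4)+(7.2 × 10⁻⁴)(-0.34) = 5.0 × 10⁻⁴ → stable
  53–54 m: −αΔT+βΔS = −(1.7 × 10⁻⁴)(+2.9)+(7.2 × 10⁻⁴)(+0.03) = -4.7 × 10⁻⁴ → UNSTABLE
  54–106 m: −αΔT+βΔS = −(1.7 × 10⁻⁴)(-5.9)+(7.2 × 10⁻⁴)(+0.01) = 1.0 × 10⁻³ → stable
  106–225 m: −αΔT+βΔS = −(1.7 × 10⁻⁴)(-3.1)+(7.2 × 10⁻⁴)(-0.29) = 3.2 × 10⁻⁴ → stable
The 53–54 m interval has Δρ < 0: lighter water underlies denser water.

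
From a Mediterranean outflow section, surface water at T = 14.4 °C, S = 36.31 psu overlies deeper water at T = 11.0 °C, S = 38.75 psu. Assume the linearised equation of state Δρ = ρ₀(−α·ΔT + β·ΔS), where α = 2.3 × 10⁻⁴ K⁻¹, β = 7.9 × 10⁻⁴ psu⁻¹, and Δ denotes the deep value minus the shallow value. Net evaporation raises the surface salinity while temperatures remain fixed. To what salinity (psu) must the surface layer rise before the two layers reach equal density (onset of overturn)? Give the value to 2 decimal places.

39.74 psu

Neutral buoyancy requires −α(T_deep − T_surf) + β(S_deep − S_surf′) = 0.
S_surf′ = S_deep − (α/β)·ΔT = 38.75 − (2.3 × 10⁻⁴/7.9 × 10⁻⁴)·(-3.4) = 39.7399 psu.
Increase required: 39.7399 − 36.31 = 3.4299 psu.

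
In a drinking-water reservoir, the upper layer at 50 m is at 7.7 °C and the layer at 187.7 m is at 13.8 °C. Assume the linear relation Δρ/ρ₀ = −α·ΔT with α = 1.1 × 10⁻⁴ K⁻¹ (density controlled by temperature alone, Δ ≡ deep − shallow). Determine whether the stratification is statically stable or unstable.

unstable

ΔT = 13.8 − 7.7 = +6.1 K, so Δρ/ρ₀ = −αΔT = -6.71 × 10⁻⁴.
Δρ/ρ₀ < 0, so Δρ < 0: deeper water is lighter → statically unstable; the column would overturn.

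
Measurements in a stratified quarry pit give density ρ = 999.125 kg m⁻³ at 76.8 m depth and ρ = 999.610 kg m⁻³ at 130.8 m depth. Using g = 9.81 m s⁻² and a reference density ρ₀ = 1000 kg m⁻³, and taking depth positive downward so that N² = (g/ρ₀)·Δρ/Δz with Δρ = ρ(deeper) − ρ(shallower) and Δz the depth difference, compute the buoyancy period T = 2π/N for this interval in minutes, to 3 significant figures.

Δρ = 999.610 − 999.125 = 0.485 kg m⁻³ over Δz = 130.8 − 76.8 = 54 m.
N² = (9.81/1000) × (0.485/54) = 8.8108 × 10⁻⁵ s⁻².
N = √(8.8108 × 10⁻⁵) = 9.3866 × 10⁻³ rad s⁻¹, so T = 2π/N = 669.38 s = 11.156 min ≈ 11.2 min.

11.2 min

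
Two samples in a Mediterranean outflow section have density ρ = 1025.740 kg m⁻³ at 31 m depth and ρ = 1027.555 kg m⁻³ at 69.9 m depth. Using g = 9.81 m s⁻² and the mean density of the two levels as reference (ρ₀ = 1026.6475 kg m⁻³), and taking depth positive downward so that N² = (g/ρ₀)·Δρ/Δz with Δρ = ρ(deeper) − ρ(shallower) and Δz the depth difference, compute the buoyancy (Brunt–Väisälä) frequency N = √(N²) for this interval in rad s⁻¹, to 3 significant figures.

Δρ = 1027.555 − 1025.740 = 1.815 kg m⁻³ over Δz = 69.9 − 31 = 38.9 m.
N² = (9.81/1026.6475) × (1.815/38.9) = 4.4584 × 10⁻⁴ s⁻².
N = √(4.4584 × 10⁻⁴) = 0.021115 rad s⁻¹ ≈ 0.0211 rad s⁻¹.

0.0211 rad s⁻¹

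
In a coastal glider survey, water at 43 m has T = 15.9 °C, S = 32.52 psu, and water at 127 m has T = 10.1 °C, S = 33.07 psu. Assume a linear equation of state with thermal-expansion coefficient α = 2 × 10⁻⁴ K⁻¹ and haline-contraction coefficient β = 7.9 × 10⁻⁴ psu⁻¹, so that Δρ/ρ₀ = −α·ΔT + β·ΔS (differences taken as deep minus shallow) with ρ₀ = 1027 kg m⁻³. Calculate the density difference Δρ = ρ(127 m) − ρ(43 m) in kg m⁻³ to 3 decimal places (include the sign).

+1.638 kg m⁻³

ΔT = -5.8 K, ΔS = +0.55 psu (deep − shallow).
Δρ/ρ₀ = −(2 × 10⁻⁴)(-5.8) + (7.9 × 10⁻⁴)(+0.55) = 1.5945 × 10⁻³.
Δρ = 1027 × (1.5945 × 10⁻³) = +1.638 kg m⁻³.
Positive Δρ: denser below, stable.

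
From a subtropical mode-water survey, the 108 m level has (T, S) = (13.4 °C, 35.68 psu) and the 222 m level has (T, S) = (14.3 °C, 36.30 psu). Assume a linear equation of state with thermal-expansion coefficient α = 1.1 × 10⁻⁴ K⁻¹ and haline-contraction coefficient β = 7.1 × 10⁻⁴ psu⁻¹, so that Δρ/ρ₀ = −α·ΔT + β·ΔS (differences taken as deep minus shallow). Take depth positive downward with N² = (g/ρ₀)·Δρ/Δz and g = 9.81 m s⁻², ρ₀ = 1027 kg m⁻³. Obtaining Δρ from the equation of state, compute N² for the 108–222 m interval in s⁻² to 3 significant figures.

ΔT = +0.9 K, ΔS = +0.62 psu (deep − shallow).
Δρ/ρ₀ = −αΔT + βΔS = -9.90 × 10⁻⁵ + 4.402 × 10⁻⁴ = 3.412 × 10⁻⁴, so Δρ ≈ 0.3504 kg m⁻³.
N² = (g/ρ₀)·Δρ/Δz = g·(Δρ/ρ₀)/Δz = 9.81 × 3.412 × 10⁻⁴ / 114 = 2.9361 × 10⁻⁵ s⁻² ≈ 2.94 × 10⁻⁵ s⁻².

2.94 × 10⁻⁵ s⁻²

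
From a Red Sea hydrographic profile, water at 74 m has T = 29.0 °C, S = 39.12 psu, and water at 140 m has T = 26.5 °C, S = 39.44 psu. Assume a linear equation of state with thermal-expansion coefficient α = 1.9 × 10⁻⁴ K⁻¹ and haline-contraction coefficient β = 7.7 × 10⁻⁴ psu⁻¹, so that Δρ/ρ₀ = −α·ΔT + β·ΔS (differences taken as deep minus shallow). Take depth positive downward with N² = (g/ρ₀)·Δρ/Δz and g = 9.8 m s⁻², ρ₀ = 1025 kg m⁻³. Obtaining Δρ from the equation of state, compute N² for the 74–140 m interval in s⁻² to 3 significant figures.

1.07 × 10⁻⁴ s⁻²

ΔT = -2.5 K, ΔS = +0.32 psu (deep − shallow).
Δρ/ρ₀ = −αΔT + βΔS = 4.75 × 10⁻⁴ + 2.464 × 10⁻⁴ = 7.214 × 10⁻⁴, so Δρ ≈ 0.7394 kg m⁻³.
N² = (g/ρ₀)·Δρ/Δz = g·(Δρ/ρ₀)/Δz = 9.8 × 7.214 × 10⁻⁴ / 66 = 1.0712 × 10⁻⁴ s⁻² ≈ 1.07 × 10⁻⁴ s⁻².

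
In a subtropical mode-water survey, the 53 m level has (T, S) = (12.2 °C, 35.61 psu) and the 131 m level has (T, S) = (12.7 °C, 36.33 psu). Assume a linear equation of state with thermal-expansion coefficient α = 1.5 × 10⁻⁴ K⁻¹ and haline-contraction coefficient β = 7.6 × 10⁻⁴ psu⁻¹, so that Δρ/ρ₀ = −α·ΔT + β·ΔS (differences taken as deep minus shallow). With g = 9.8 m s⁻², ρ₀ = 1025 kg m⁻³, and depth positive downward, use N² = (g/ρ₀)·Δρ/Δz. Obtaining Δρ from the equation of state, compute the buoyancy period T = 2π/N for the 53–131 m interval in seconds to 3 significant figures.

816 s

ΔT = +0.5 K, ΔS = +0.72 psu (deep − shallow).
Δρ/ρ₀ = −αΔT + βΔS = -7.50 × 10⁻⁵ + 5.472 × 10⁻⁴ = 4.722 × 10⁻⁴, so Δρ ≈ 0.4840 kg m⁻³.
N² = (g/ρ₀)·Δρ/Δz = g·(Δρ/ρ₀)/Δz = 9.8 × 4.722 × 10⁻⁴ / 78 = 5.9328 × 10⁻⁵ s⁻².
N = √(5.9328 × 10⁻⁵) = 7.7025 × 10⁻³ rad s⁻¹ → T = 2π/N = 815.73 s ≈ 816 s.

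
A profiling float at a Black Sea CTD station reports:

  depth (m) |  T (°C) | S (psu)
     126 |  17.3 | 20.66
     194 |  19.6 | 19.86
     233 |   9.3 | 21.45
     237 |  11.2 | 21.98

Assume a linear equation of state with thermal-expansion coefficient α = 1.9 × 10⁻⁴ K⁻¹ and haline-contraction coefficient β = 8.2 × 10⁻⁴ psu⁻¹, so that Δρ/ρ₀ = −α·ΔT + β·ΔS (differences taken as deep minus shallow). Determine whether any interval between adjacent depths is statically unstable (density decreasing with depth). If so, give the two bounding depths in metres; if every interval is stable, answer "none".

Evaluate Δρ/ρ₀ = −αΔT + βΔS across each adjacent pair:
  126–194 m: −αΔT+βΔS = −(1.9 × 10⁻⁴)(+2.3)+(8.2 × 10⁻⁴)(-0.80) = -1.1 × 10⁻³ → UNSTABLE
  194–233 m: −αΔT+βΔS = −(1.9 × 10⁻⁴)(-10.3)+(8.2 × 10⁻⁴)(+1.59) = 3.3 × 10⁻³ → stable
  233–237 m: −αΔT+βΔS = −(1.9 × 10⁻⁴)(+1.9)+(8.2 × 10⁻⁴)(+0.53) = 7.4 × 10⁻⁵ → stable
The 126–194 m interval has Δρ < 0: lighter water underlies denser water.

126–194 m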